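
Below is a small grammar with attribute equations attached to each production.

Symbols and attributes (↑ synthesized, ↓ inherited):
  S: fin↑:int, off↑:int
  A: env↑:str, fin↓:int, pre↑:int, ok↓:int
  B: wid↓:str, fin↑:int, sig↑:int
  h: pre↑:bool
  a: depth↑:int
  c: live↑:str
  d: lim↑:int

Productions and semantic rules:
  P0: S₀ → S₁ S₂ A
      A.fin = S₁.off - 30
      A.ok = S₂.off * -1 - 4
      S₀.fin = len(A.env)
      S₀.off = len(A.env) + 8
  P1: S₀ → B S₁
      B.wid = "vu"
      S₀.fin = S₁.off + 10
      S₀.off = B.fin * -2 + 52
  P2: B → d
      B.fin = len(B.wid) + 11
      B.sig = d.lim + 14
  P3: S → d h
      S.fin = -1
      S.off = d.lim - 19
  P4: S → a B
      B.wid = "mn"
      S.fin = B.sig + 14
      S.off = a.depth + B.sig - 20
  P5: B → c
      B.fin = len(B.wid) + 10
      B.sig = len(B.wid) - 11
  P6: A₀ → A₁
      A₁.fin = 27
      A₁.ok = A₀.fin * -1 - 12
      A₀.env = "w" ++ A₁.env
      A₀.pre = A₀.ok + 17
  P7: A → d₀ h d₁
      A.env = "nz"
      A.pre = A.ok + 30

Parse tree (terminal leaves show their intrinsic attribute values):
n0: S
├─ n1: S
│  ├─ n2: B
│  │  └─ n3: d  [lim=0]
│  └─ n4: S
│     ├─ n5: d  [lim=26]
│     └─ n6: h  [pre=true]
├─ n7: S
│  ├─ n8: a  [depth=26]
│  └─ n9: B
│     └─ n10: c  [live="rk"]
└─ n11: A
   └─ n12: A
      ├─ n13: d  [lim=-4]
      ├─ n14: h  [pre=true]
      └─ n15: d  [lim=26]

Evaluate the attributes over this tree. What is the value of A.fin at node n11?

1. n2.wid = "vu"  ["vu"]
2. n3.lim = 0  [terminal]
3. n2.fin = 13  [len(B.wid) + 11]
4. n2.sig = 14  [d.lim + 14]
5. n5.lim = 26  [terminal]
6. n6.pre = true  [terminal]
7. n4.fin = -1  [-1]
8. n4.off = 7  [d.lim - 19]
9. n1.fin = 17  [S₁.off + 10]
10. n1.off = 26  [B.fin * -2 + 52]
11. n8.depth = 26  [terminal]
12. n9.wid = "mn"  ["mn"]
13. n10.live = "rk"  [terminal]
14. n9.fin = 12  [len(B.wid) + 10]
15. n9.sig = -9  [len(B.wid) - 11]
16. n7.fin = 5  [B.sig + 14]
17. n7.off = -3  [a.depth + B.sig - 20]
18. n11.fin = -4  [S₁.off - 30]
19. n11.ok = -1  [S₂.off * -1 - 4]
20. n12.fin = 27  [27]
21. n12.ok = -8  [A₀.fin * -1 - 12]
22. n13.lim = -4  [terminal]
23. n14.pre = true  [terminal]
24. n15.lim = 26  [terminal]
25. n12.env = "nz"  ["nz"]
26. n12.pre = 22  [A.ok + 30]
27. n11.env = "wnz"  ["w" ++ A₁.env]
28. n11.pre = 16  [A₀.ok + 17]
29. n0.fin = 3  [len(A.env)]
30. n0.off = 11  [len(A.env) + 8]

-4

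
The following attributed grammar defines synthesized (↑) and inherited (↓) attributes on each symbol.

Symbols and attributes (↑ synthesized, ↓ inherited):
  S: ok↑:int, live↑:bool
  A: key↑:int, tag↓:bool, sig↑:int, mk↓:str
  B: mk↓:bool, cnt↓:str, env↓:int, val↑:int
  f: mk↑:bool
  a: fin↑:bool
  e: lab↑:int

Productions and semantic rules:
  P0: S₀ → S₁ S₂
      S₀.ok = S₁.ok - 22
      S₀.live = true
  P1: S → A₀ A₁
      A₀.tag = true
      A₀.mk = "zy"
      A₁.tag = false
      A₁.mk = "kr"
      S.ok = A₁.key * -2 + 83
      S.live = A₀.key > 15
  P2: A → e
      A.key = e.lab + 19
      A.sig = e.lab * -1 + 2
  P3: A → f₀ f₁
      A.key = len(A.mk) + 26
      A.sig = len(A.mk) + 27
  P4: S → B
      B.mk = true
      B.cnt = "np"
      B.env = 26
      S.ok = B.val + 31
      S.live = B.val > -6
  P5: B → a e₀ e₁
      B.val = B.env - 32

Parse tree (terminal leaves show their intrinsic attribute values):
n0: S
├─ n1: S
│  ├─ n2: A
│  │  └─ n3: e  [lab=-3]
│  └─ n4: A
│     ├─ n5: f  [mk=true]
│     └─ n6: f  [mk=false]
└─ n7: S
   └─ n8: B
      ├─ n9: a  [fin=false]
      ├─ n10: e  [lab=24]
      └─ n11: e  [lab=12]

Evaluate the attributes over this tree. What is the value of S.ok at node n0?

5

1. n2.tag = true  [true]
2. n2.mk = "zy"  ["zy"]
3. n3.lab = -3  [terminal]
4. n2.key = 16  [e.lab + 19]
5. n2.sig = 5  [e.lab * -1 + 2]
6. n4.tag = false  [false]
7. n4.mk = "kr"  ["kr"]
8. n5.mk = true  [terminal]
9. n6.mk = false  [terminal]
10. n4.key = 28  [len(A.mk) + 26]
11. n4.sig = 29  [len(A.mk) + 27]
12. n1.ok = 27  [A₁.key * -2 + 83]
13. n1.live = true  [A₀.key > 15]
14. n8.mk = true  [true]
15. n8.cnt = "np"  ["np"]
16. n8.env = 26  [26]
17. n9.fin = false  [terminal]
18. n10.lab = 24  [terminal]
19. n11.lab = 12  [terminal]
20. n8.val = -6  [B.env - 32]
21. n7.ok = 25  [B.val + 31]
22. n7.live = false  [B.val > -6]
23. n0.ok = 5  [S₁.ok - 22]
24. n0.live = true  [true]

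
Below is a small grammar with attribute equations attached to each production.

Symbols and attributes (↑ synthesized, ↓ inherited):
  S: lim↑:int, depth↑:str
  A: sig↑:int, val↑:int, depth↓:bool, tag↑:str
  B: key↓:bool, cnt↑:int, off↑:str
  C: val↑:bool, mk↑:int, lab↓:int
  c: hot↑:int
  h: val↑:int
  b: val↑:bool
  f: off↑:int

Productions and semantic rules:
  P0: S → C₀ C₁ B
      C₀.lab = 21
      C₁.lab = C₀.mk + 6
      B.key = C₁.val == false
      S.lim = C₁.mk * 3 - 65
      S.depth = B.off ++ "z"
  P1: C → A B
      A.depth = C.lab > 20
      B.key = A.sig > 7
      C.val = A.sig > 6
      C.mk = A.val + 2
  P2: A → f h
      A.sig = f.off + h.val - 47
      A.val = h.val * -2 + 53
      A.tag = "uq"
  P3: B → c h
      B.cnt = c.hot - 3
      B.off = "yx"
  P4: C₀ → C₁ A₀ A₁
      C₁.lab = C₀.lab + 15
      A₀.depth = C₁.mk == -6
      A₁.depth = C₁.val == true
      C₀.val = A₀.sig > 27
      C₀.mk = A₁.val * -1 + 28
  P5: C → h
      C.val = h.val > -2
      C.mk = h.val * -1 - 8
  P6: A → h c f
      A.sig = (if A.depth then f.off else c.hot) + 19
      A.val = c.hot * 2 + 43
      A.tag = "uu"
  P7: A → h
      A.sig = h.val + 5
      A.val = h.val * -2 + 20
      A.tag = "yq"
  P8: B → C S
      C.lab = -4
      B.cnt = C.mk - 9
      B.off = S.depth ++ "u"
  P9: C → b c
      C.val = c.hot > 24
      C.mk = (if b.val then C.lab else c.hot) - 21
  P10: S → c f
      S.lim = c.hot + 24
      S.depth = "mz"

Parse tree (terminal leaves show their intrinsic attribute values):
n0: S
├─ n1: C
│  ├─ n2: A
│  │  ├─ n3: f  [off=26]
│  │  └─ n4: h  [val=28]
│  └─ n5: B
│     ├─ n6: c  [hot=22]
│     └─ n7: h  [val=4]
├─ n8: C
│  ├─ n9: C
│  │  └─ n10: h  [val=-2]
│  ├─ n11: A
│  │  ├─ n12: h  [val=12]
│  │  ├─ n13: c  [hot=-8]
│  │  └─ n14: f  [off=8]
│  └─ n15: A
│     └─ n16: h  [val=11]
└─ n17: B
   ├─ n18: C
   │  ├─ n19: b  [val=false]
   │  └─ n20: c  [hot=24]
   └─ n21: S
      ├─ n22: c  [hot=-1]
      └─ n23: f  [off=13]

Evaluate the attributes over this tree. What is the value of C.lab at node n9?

1. n1.lab = 21  [21]
2. n2.depth = true  [C.lab > 20]
3. n3.off = 26  [terminal]
4. n4.val = 28  [terminal]
5. n2.sig = 7  [f.off + h.val - 47]
6. n2.val = -3  [h.val * -2 + 53]
7. n2.tag = "uq"  ["uq"]
8. n5.key = false  [A.sig > 7]
9. n6.hot = 22  [terminal]
10. n7.val = 4  [terminal]
11. n5.cnt = 19  [c.hot - 3]
12. n5.off = "yx"  ["yx"]
13. n1.val = true  [A.sig > 6]
14. n1.mk = -1  [A.val + 2]
15. n8.lab = 5  [C₀.mk + 6]
16. n9.lab = 20  [C₀.lab + 15]
17. n10.val = -2  [terminal]
18. n9.val = false  [h.val > -2]
19. n9.mk = -6  [h.val * -1 - 8]
20. n11.depth = true  [C₁.mk == -6]
21. n12.val = 12  [terminal]
22. n13.hot = -8  [terminal]
23. n14.off = 8  [terminal]
24. n11.sig = 27  [(if A.depth then f.off else c.hot) + 19]
25. n11.val = 27  [c.hot * 2 + 43]
26. n11.tag = "uu"  ["uu"]
27. n15.depth = false  [C₁.val == true]
28. n16.val = 11  [terminal]
29. n15.sig = 16  [h.val + 5]
30. n15.val = -2  [h.val * -2 + 20]
31. n15.tag = "yq"  ["yq"]
32. n8.val = false  [A₀.sig > 27]
33. n8.mk = 30  [A₁.val * -1 + 28]
34. n17.key = true  [C₁.val == false]
35. n18.lab = -4  [-4]
36. n19.val = false  [terminal]
37. n20.hot = 24  [terminal]
38. n18.val = false  [c.hot > 24]
39. n18.mk = 3  [(if b.val then C.lab else c.hot) - 21]
40. n22.hot = -1  [terminal]
41. n23.off = 13  [terminal]
42. n21.lim = 23  [c.hot + 24]
43. n21.depth = "mz"  ["mz"]
44. n17.cnt = -6  [C.mk - 9]
45. n17.off = "mzu"  [S.depth ++ "u"]
46. n0.lim = 25  [C₁.mk * 3 - 65]
47. n0.depth = "mzuz"  [B.off ++ "z"]

20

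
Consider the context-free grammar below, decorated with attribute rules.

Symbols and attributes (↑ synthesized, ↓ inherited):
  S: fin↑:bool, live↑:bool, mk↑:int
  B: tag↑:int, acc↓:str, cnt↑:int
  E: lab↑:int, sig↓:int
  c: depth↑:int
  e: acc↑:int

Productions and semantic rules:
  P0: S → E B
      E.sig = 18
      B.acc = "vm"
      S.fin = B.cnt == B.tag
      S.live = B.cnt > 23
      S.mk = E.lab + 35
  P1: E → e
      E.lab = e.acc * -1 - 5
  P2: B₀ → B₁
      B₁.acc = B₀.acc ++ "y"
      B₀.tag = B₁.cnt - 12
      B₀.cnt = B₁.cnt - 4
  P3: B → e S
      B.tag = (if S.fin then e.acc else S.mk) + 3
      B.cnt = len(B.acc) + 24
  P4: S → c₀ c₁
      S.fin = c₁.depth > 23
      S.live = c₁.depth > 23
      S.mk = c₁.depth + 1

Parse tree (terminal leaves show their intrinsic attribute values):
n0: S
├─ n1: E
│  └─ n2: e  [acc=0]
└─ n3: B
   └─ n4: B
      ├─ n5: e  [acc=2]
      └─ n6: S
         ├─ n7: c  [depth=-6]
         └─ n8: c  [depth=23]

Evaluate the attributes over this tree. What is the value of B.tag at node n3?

1. n1.sig = 18  [18]
2. n2.acc = 0  [terminal]
3. n1.lab = -5  [e.acc * -1 - 5]
4. n3.acc = "vm"  ["vm"]
5. n4.acc = "vmy"  [B₀.acc ++ "y"]
6. n5.acc = 2  [terminal]
7. n7.depth = -6  [terminal]
8. n8.depth = 23  [terminal]
9. n6.fin = false  [c₁.depth > 23]
10. n6.live = false  [c₁.depth > 23]
11. n6.mk = 24  [c₁.depth + 1]
12. n4.tag = 27  [(if S.fin then e.acc else S.mk) + 3]
13. n4.cnt = 27  [len(B.acc) + 24]
14. n3.tag = 15  [B₁.cnt - 12]
15. n3.cnt = 23  [B₁.cnt - 4]
16. n0.fin = false  [B.cnt == B.tag]
17. n0.live = false  [B.cnt > 23]
18. n0.mk = 30  [E.lab + 35]

15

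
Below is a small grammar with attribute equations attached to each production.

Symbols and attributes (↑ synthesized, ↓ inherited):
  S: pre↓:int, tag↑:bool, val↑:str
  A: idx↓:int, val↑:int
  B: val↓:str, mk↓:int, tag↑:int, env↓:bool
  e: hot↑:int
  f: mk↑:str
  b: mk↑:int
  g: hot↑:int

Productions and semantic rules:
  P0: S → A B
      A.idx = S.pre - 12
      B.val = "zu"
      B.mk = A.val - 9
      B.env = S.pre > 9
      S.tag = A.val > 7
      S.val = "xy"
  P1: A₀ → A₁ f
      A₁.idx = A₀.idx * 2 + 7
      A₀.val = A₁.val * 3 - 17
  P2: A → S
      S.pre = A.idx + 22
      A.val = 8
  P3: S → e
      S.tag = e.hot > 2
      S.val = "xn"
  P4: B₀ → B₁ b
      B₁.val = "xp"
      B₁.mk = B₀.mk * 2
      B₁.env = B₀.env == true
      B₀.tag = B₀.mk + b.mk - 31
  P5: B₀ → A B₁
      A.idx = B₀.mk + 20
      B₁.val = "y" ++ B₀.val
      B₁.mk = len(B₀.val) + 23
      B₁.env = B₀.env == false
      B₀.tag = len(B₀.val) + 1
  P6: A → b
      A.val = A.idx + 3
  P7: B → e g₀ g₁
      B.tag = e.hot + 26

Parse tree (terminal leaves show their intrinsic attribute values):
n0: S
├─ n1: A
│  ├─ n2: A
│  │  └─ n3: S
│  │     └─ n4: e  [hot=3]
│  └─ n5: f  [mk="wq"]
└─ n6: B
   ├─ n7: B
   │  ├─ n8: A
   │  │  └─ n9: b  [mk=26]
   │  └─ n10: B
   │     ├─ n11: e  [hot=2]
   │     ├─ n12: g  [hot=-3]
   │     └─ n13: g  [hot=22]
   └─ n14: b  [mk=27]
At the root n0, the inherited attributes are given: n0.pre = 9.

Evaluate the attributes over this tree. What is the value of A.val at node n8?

19

1. n0.pre = 9  [given at root]
2. n1.idx = -3  [S.pre - 12]
3. n2.idx = 1  [A₀.idx * 2 + 7]
4. n3.pre = 23  [A.idx + 22]
5. n4.hot = 3  [terminal]
6. n3.tag = true  [e.hot > 2]
7. n3.val = "xn"  ["xn"]
8. n2.val = 8  [8]
9. n5.mk = "wq"  [terminal]
10. n1.val = 7  [A₁.val * 3 - 17]
11. n6.val = "zu"  ["zu"]
12. n6.mk = -2  [A.val - 9]
13. n6.env = false  [S.pre > 9]
14. n7.val = "xp"  ["xp"]
15. n7.mk = -4  [B₀.mk * 2]
16. n7.env = false  [B₀.env == true]
17. n8.idx = 16  [B₀.mk + 20]
18. n9.mk = 26  [terminal]
19. n8.val = 19  [A.idx + 3]
20. n10.val = "yxp"  ["y" ++ B₀.val]
21. n10.mk = 25  [len(B₀.val) + 23]
22. n10.env = true  [B₀.env == false]
23. n11.hot = 2  [terminal]
24. n12.hot = -3  [terminal]
25. n13.hot = 22  [terminal]
26. n10.tag = 28  [e.hot + 26]
27. n7.tag = 3  [len(B₀.val) + 1]
28. n14.mk = 27  [terminal]
29. n6.tag = -6  [B₀.mk + b.mk - 31]
30. n0.tag = false  [A.val > 7]
31. n0.val = "xy"  ["xy"]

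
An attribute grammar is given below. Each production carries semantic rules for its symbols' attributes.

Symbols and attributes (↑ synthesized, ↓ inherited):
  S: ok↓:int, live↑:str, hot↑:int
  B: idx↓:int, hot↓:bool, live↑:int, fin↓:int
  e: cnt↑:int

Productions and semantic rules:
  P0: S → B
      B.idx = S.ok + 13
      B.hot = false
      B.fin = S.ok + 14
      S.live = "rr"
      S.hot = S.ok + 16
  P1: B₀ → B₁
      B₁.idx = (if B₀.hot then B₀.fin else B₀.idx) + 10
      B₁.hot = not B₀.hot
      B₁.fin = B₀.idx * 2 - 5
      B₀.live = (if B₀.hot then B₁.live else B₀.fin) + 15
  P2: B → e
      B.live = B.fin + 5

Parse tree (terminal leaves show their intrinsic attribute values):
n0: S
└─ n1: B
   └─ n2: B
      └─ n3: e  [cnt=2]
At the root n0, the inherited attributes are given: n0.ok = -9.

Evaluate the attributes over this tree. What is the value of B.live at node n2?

8

1. n0.ok = -9  [given at root]
2. n1.idx = 4  [S.ok + 13]
3. n1.hot = false  [false]
4. n1.fin = 5  [S.ok + 14]
5. n2.idx = 14  [(if B₀.hot then B₀.fin else B₀.idx) + 10]
6. n2.hot = true  [not B₀.hot]
7. n2.fin = 3  [B₀.idx * 2 - 5]
8. n3.cnt = 2  [terminal]
9. n2.live = 8  [B.fin + 5]
10. n1.live = 20  [(if B₀.hot then B₁.live else B₀.fin) + 15]
11. n0.live = "rr"  ["rr"]
12. n0.hot = 7  [S.ok + 16]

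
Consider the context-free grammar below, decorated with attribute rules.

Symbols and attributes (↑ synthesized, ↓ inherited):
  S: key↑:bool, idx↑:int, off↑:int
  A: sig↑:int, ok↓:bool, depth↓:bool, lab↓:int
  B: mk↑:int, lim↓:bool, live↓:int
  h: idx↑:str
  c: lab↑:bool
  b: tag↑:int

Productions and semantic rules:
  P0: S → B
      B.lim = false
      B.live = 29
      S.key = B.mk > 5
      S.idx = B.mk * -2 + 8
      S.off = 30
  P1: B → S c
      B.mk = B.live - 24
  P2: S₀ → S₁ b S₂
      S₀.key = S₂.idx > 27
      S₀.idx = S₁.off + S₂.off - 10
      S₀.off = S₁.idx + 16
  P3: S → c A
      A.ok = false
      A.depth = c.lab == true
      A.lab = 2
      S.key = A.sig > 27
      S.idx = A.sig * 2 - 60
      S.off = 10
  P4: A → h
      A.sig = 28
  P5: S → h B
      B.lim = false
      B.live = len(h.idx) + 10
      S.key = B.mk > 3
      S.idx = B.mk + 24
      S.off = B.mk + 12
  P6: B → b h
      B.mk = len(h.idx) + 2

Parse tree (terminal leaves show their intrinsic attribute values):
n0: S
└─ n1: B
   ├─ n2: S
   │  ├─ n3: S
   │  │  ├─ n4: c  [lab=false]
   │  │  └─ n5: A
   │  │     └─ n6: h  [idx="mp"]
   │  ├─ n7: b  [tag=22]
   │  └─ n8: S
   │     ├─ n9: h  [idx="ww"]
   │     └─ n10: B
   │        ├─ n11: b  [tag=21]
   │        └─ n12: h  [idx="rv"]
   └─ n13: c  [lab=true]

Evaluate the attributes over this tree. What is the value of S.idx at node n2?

16

1. n1.lim = false  [false]
2. n1.live = 29  [29]
3. n4.lab = false  [terminal]
4. n5.ok = false  [false]
5. n5.depth = false  [c.lab == true]
6. n5.lab = 2  [2]
7. n6.idx = "mp"  [terminal]
8. n5.sig = 28  [28]
9. n3.key = true  [A.sig > 27]
10. n3.idx = -4  [A.sig * 2 - 60]
11. n3.off = 10  [10]
12. n7.tag = 22  [terminal]
13. n9.idx = "ww"  [terminal]
14. n10.lim = false  [false]
15. n10.live = 12  [len(h.idx) + 10]
16. n11.tag = 21  [terminal]
17. n12.idx = "rv"  [terminal]
18. n10.mk = 4  [len(h.idx) + 2]
19. n8.key = true  [B.mk > 3]
20. n8.idx = 28  [B.mk + 24]
21. n8.off = 16  [B.mk + 12]
22. n2.key = true  [S₂.idx > 27]
23. n2.idx = 16  [S₁.off + S₂.off - 10]
24. n2.off = 12  [S₁.idx + 16]
25. n13.lab = true  [terminal]
26. n1.mk = 5  [B.live - 24]
27. n0.key = false  [B.mk > 5]
28. n0.idx = -2  [B.mk * -2 + 8]
29. n0.off = 30  [30]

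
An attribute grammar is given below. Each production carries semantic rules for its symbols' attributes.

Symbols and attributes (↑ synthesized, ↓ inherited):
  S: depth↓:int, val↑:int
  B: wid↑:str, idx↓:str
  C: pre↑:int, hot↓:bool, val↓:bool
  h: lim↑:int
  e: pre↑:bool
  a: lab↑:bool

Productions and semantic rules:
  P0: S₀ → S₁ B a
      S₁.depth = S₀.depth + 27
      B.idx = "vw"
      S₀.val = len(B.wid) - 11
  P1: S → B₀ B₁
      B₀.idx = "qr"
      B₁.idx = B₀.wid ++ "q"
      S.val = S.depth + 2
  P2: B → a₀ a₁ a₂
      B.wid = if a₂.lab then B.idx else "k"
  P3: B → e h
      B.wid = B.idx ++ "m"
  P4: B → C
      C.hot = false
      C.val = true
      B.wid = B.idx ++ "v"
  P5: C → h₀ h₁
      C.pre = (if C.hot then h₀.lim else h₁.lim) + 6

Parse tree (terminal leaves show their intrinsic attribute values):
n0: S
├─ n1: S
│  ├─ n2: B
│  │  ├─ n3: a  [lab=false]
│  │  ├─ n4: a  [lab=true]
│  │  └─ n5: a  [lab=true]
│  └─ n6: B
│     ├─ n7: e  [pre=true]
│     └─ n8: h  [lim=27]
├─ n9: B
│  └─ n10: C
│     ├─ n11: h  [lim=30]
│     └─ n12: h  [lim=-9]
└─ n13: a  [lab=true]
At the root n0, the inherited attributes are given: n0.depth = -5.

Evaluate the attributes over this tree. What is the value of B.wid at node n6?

"qrqm"

1. n0.depth = -5  [given at root]
2. n1.depth = 22  [S₀.depth + 27]
3. n2.idx = "qr"  ["qr"]
4. n3.lab = false  [terminal]
5. n4.lab = true  [terminal]
6. n5.lab = true  [terminal]
7. n2.wid = "qr"  [if a₂.lab then B.idx else "k"]
8. n6.idx = "qrq"  [B₀.wid ++ "q"]
9. n7.pre = true  [terminal]
10. n8.lim = 27  [terminal]
11. n6.wid = "qrqm"  [B.idx ++ "m"]
12. n1.val = 24  [S.depth + 2]
13. n9.idx = "vw"  ["vw"]
14. n10.hot = false  [false]
15. n10.val = true  [true]
16. n11.lim = 30  [terminal]
17. n12.lim = -9  [terminal]
18. n10.pre = -3  [(if C.hot then h₀.lim else h₁.lim) + 6]
19. n9.wid = "vwv"  [B.idx ++ "v"]
20. n13.lab = true  [terminal]
21. n0.val = -8  [len(B.wid) - 11]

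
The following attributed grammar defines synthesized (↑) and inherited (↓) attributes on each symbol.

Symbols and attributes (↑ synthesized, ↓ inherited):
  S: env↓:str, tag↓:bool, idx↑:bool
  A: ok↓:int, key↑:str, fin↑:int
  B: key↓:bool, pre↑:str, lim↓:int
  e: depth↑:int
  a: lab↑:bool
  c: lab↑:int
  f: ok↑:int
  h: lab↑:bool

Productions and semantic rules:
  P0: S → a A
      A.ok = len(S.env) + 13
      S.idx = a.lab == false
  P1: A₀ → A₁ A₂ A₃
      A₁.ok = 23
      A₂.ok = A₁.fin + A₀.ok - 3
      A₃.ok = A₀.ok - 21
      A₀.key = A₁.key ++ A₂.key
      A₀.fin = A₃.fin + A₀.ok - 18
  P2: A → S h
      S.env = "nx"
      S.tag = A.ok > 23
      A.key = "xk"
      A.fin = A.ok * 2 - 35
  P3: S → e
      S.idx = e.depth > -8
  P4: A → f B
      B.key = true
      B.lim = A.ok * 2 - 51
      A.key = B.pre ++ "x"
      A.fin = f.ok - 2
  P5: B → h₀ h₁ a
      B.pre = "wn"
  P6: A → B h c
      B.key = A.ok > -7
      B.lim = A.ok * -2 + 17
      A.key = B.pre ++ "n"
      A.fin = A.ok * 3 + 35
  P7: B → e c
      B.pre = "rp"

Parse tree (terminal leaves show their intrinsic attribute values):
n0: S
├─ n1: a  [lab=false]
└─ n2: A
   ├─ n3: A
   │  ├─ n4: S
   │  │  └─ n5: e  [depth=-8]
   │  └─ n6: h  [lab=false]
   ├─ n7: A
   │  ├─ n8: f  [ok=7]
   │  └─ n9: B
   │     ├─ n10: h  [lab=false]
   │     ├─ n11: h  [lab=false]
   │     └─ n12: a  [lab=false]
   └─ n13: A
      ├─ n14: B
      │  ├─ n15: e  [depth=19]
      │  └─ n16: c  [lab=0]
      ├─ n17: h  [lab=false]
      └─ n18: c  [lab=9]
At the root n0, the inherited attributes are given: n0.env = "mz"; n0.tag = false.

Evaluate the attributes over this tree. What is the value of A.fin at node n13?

17

1. n0.env = "mz"  [given at root]
2. n0.tag = false  [given at root]
3. n1.lab = false  [terminal]
4. n2.ok = 15  [len(S.env) + 13]
5. n3.ok = 23  [23]
6. n4.env = "nx"  ["nx"]
7. n4.tag = false  [A.ok > 23]
8. n5.depth = -8  [terminal]
9. n4.idx = false  [e.depth > -8]
10. n6.lab = false  [terminal]
11. n3.key = "xk"  ["xk"]
12. n3.fin = 11  [A.ok * 2 - 35]
13. n7.ok = 23  [A₁.fin + A₀.ok - 3]
14. n8.ok = 7  [terminal]
15. n9.key = true  [true]
16. n9.lim = -5  [A.ok * 2 - 51]
17. n10.lab = false  [terminal]
18. n11.lab = false  [terminal]
19. n12.lab = false  [terminal]
20. n9.pre = "wn"  ["wn"]
21. n7.key = "wnx"  [B.pre ++ "x"]
22. n7.fin = 5  [f.ok - 2]
23. n13.ok = -6  [A₀.ok - 21]
24. n14.key = true  [A.ok > -7]
25. n14.lim = 29  [A.ok * -2 + 17]
26. n15.depth = 19  [terminal]
27. n16.lab = 0  [terminal]
28. n14.pre = "rp"  ["rp"]
29. n17.lab = false  [terminal]
30. n18.lab = 9  [terminal]
31. n13.key = "rpn"  [B.pre ++ "n"]
32. n13.fin = 17  [A.ok * 3 + 35]
33. n2.key = "xkwnx"  [A₁.key ++ A₂.key]
34. n2.fin = 14  [A₃.fin + A₀.ok - 18]
35. n0.idx = true  [a.lab == false]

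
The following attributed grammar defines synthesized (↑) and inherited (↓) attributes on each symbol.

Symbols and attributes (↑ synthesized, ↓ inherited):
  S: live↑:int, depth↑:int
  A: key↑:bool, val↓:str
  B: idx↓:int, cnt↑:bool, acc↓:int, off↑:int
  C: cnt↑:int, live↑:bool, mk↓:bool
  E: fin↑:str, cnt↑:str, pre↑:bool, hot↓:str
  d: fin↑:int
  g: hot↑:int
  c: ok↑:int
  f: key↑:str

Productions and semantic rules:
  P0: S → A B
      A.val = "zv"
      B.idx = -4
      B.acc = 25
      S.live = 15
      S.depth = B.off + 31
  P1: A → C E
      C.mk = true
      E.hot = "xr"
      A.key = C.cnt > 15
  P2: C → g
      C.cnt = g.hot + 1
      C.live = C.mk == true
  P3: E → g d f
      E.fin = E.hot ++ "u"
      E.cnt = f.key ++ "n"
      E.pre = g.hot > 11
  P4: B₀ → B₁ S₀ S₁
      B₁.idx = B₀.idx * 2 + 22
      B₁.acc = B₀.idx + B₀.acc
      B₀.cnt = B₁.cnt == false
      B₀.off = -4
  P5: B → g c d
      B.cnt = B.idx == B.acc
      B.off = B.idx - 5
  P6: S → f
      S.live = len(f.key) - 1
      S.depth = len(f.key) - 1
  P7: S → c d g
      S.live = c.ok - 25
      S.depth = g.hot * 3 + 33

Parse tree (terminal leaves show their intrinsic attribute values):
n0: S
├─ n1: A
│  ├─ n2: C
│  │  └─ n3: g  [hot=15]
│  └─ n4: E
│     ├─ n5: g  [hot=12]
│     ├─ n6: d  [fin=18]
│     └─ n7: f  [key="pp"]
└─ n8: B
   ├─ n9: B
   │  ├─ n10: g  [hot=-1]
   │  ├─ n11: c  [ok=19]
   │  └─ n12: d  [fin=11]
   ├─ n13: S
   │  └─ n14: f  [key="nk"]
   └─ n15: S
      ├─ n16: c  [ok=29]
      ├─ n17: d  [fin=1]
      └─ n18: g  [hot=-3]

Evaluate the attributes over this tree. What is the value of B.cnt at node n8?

true

1. n1.val = "zv"  ["zv"]
2. n2.mk = true  [true]
3. n3.hot = 15  [terminal]
4. n2.cnt = 16  [g.hot + 1]
5. n2.live = true  [C.mk == true]
6. n4.hot = "xr"  ["xr"]
7. n5.hot = 12  [terminal]
8. n6.fin = 18  [terminal]
9. n7.key = "pp"  [terminal]
10. n4.fin = "xru"  [E.hot ++ "u"]
11. n4.cnt = "ppn"  [f.key ++ "n"]
12. n4.pre = true  [g.hot > 11]
13. n1.key = true  [C.cnt > 15]
14. n8.idx = -4  [-4]
15. n8.acc = 25  [25]
16. n9.idx = 14  [B₀.idx * 2 + 22]
17. n9.acc = 21  [B₀.idx + B₀.acc]
18. n10.hot = -1  [terminal]
19. n11.ok = 19  [terminal]
20. n12.fin = 11  [terminal]
21. n9.cnt = false  [B.idx == B.acc]
22. n9.off = 9  [B.idx - 5]
23. n14.key = "nk"  [terminal]
24. n13.live = 1  [len(f.key) - 1]
25. n13.depth = 1  [len(f.key) - 1]
26. n16.ok = 29  [terminal]
27. n17.fin = 1  [terminal]
28. n18.hot = -3  [terminal]
29. n15.live = 4  [c.ok - 25]
30. n15.depth = 24  [g.hot * 3 + 33]
31. n8.cnt = true  [B₁.cnt == false]
32. n8.off = -4  [-4]
33. n0.live = 15  [15]
34. n0.depth = 27  [B.off + 31]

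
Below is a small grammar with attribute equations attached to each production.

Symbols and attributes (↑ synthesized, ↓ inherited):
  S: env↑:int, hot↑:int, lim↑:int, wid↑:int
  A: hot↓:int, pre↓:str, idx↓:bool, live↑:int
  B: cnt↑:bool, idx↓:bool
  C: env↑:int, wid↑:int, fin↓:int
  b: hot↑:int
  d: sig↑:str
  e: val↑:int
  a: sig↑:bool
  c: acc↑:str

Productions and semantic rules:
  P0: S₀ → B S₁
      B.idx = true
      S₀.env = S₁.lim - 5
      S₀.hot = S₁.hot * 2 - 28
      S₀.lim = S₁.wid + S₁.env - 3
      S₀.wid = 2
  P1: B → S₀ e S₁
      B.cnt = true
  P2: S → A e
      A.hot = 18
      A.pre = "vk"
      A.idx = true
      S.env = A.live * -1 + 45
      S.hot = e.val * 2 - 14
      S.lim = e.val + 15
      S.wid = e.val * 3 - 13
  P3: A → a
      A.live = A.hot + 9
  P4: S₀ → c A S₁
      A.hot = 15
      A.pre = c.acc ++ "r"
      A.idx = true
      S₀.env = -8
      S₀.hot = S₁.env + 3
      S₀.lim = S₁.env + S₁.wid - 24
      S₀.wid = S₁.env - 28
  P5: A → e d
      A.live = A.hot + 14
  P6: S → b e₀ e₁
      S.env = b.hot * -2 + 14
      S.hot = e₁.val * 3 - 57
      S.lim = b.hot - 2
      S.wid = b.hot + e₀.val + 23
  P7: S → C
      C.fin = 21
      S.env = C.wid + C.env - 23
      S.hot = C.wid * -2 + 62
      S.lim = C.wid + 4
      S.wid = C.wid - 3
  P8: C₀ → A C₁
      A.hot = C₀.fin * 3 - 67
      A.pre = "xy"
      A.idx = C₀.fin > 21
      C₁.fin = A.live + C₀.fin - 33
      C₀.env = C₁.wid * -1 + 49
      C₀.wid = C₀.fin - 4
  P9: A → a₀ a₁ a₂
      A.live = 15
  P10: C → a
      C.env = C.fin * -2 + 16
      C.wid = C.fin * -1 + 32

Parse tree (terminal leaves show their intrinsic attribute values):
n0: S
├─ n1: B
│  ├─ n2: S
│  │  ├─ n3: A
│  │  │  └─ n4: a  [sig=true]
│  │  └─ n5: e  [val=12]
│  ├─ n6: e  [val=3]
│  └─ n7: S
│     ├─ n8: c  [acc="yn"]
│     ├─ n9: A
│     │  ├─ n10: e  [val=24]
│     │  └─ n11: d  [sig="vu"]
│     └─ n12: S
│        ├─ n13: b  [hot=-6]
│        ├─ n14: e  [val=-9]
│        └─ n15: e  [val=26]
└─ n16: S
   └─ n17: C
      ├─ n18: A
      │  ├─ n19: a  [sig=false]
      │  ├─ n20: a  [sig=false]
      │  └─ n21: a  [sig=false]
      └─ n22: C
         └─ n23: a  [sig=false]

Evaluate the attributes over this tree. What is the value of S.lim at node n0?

1. n1.idx = true  [true]
2. n3.hot = 18  [18]
3. n3.pre = "vk"  ["vk"]
4. n3.idx = true  [true]
5. n4.sig = true  [terminal]
6. n3.live = 27  [A.hot + 9]
7. n5.val = 12  [terminal]
8. n2.env = 18  [A.live * -1 + 45]
9. n2.hot = 10  [e.val * 2 - 14]
10. n2.lim = 27  [e.val + 15]
11. n2.wid = 23  [e.val * 3 - 13]
12. n6.val = 3  [terminal]
13. n8.acc = "yn"  [terminal]
14. n9.hot = 15  [15]
15. n9.pre = "ynr"  [c.acc ++ "r"]
16. n9.idx = true  [true]
17. n10.val = 24  [terminal]
18. n11.sig = "vu"  [terminal]
19. n9.live = 29  [A.hot + 14]
20. n13.hot = -6  [terminal]
21. n14.val = -9  [terminal]
22. n15.val = 26  [terminal]
23. n12.env = 26  [b.hot * -2 + 14]
24. n12.hot = 21  [e₁.val * 3 - 57]
25. n12.lim = -8  [b.hot - 2]
26. n12.wid = 8  [b.hot + e₀.val + 23]
27. n7.env = -8  [-8]
28. n7.hot = 29  [S₁.env + 3]
29. n7.lim = 10  [S₁.env + S₁.wid - 24]
30. n7.wid = -2  [S₁.env - 28]
31. n1.cnt = true  [true]
32. n17.fin = 21  [21]
33. n18.hot = -4  [C₀.fin * 3 - 67]
34. n18.pre = "xy"  ["xy"]
35. n18.idx = false  [C₀.fin > 21]
36. n19.sig = false  [terminal]
37. n20.sig = false  [terminal]
38. n21.sig = false  [terminal]
39. n18.live = 15  [15]
40. n22.fin = 3  [A.live + C₀.fin - 33]
41. n23.sig = false  [terminal]
42. n22.env = 10  [C.fin * -2 + 16]
43. n22.wid = 29  [C.fin * -1 + 32]
44. n17.env = 20  [C₁.wid * -1 + 49]
45. n17.wid = 17  [C₀.fin - 4]
46. n16.env = 14  [C.wid + C.env - 23]
47. n16.hot = 28  [C.wid * -2 + 62]
48. n16.lim = 21  [C.wid + 4]
49. n16.wid = 14  [C.wid - 3]
50. n0.env = 16  [S₁.lim - 5]
51. n0.hot = 28  [S₁.hot * 2 - 28]
52. n0.lim = 25  [S₁.wid + S₁.env - 3]
53. n0.wid = 2  [2]

25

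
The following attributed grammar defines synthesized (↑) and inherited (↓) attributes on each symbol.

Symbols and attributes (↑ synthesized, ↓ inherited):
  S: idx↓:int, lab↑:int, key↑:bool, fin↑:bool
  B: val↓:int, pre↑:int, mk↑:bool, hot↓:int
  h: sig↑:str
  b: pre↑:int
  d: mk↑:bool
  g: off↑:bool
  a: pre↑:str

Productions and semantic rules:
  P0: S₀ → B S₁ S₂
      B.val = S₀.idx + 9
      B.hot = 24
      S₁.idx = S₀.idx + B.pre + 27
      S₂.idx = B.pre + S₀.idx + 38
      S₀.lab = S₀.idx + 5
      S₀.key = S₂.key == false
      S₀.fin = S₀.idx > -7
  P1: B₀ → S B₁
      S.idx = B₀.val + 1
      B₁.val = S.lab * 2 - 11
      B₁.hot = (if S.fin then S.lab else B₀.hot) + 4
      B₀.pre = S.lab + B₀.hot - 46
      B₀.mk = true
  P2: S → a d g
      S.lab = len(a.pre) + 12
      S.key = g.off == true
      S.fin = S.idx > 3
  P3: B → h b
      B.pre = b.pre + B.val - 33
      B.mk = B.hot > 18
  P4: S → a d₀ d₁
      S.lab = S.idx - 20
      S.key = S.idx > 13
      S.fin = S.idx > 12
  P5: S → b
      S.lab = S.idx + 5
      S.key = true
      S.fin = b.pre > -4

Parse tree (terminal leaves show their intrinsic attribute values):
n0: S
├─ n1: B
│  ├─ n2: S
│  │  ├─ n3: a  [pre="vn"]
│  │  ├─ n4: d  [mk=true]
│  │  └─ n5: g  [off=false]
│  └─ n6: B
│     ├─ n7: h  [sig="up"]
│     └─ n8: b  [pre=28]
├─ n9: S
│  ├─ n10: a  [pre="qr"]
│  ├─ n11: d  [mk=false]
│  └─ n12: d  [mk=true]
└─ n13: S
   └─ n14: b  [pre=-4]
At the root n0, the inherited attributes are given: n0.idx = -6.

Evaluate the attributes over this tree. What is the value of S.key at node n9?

false

1. n0.idx = -6  [given at root]
2. n1.val = 3  [S₀.idx + 9]
3. n1.hot = 24  [24]
4. n2.idx = 4  [B₀.val + 1]
5. n3.pre = "vn"  [terminal]
6. n4.mk = true  [terminal]
7. n5.off = false  [terminal]
8. n2.lab = 14  [len(a.pre) + 12]
9. n2.key = false  [g.off == true]
10. n2.fin = true  [S.idx > 3]
11. n6.val = 17  [S.lab * 2 - 11]
12. n6.hot = 18  [(if S.fin then S.lab else B₀.hot) + 4]
13. n7.sig = "up"  [terminal]
14. n8.pre = 28  [terminal]
15. n6.pre = 12  [b.pre + B.val - 33]
16. n6.mk = false  [B.hot > 18]
17. n1.pre = -8  [S.lab + B₀.hot - 46]
18. n1.mk = true  [true]
19. n9.idx = 13  [S₀.idx + B.pre + 27]
20. n10.pre = "qr"  [terminal]
21. n11.mk = false  [terminal]
22. n12.mk = true  [terminal]
23. n9.lab = -7  [S.idx - 20]
24. n9.key = false  [S.idx > 13]
25. n9.fin = true  [S.idx > 12]
26. n13.idx = 24  [B.pre + S₀.idx + 38]
27. n14.pre = -4  [terminal]
28. n13.lab = 29  [S.idx + 5]
29. n13.key = true  [true]
30. n13.fin = false  [b.pre > -4]
31. n0.lab = -1  [S₀.idx + 5]
32. n0.key = false  [S₂.key == false]
33. n0.fin = true  [S₀.idx > -7]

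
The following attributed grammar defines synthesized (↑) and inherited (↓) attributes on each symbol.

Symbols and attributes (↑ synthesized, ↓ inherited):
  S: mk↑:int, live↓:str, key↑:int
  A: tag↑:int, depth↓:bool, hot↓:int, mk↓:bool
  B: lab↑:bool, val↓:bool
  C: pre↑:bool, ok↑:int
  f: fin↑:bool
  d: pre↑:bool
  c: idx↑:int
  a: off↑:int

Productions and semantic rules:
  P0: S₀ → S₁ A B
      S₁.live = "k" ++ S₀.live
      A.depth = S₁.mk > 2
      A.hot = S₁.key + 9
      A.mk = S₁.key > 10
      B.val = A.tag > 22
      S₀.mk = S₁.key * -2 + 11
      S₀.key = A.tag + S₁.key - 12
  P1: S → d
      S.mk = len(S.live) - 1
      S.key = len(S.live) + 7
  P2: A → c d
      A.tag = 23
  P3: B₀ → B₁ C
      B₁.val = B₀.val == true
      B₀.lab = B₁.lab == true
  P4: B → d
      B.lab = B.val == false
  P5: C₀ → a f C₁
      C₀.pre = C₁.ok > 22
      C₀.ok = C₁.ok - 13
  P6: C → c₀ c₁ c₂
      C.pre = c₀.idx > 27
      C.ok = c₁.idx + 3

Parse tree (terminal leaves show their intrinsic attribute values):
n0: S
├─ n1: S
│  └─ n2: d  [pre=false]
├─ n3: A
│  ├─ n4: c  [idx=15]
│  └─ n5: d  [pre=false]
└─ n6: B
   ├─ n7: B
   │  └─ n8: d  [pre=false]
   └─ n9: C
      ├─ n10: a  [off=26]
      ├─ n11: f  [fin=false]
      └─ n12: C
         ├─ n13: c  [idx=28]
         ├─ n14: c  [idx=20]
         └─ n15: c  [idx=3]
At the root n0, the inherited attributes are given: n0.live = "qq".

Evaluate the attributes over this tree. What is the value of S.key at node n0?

1. n0.live = "qq"  [given at root]
2. n1.live = "kqq"  ["k" ++ S₀.live]
3. n2.pre = false  [terminal]
4. n1.mk = 2  [len(S.live) - 1]
5. n1.key = 10  [len(S.live) + 7]
6. n3.depth = false  [S₁.mk > 2]
7. n3.hot = 19  [S₁.key + 9]
8. n3.mk = false  [S₁.key > 10]
9. n4.idx = 15  [terminal]
10. n5.pre = false  [terminal]
11. n3.tag = 23  [23]
12. n6.val = true  [A.tag > 22]
13. n7.val = true  [B₀.val == true]
14. n8.pre = false  [terminal]
15. n7.lab = false  [B.val == false]
16. n10.off = 26  [terminal]
17. n11.fin = false  [terminal]
18. n13.idx = 28  [terminal]
19. n14.idx = 20  [terminal]
20. n15.idx = 3  [terminal]
21. n12.pre = true  [c₀.idx > 27]
22. n12.ok = 23  [c₁.idx + 3]
23. n9.pre = true  [C₁.ok > 22]
24. n9.ok = 10  [C₁.ok - 13]
25. n6.lab = false  [B₁.lab == true]
26. n0.mk = -9  [S₁.key * -2 + 11]
27. n0.key = 21  [A.tag + S₁.key - 12]

21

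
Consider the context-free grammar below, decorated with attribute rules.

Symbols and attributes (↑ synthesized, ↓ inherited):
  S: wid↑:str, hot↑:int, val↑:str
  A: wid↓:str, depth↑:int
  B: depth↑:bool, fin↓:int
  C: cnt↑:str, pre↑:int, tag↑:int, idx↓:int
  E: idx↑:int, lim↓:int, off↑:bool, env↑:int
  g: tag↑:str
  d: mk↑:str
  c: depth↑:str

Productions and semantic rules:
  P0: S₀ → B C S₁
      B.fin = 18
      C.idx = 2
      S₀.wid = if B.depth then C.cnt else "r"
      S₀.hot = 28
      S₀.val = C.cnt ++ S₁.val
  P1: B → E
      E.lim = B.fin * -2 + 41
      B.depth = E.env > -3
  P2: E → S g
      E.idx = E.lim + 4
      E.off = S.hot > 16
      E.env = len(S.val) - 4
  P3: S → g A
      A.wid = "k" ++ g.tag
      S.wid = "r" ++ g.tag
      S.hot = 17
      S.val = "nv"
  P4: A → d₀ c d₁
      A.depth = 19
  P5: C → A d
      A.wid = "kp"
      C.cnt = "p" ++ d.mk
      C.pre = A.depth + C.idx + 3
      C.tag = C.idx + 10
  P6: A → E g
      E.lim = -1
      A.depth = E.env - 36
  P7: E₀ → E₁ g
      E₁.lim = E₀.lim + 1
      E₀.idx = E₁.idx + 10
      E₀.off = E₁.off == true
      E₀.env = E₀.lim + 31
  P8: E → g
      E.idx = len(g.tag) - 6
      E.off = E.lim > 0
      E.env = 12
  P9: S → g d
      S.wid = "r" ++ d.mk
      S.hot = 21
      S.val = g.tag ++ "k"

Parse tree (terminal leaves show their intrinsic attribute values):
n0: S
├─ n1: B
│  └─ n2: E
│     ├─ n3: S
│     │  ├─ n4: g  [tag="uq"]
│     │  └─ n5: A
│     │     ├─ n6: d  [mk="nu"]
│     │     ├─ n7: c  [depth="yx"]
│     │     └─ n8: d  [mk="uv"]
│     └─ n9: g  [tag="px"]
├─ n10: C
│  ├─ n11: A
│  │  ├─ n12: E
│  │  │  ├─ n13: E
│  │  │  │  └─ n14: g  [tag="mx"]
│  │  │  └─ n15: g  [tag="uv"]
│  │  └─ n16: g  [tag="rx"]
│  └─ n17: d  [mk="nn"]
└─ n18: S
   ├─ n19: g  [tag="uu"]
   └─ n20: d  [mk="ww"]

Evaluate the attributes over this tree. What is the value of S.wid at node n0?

1. n1.fin = 18  [18]
2. n2.lim = 5  [B.fin * -2 + 41]
3. n4.tag = "uq"  [terminal]
4. n5.wid = "kuq"  ["k" ++ g.tag]
5. n6.mk = "nu"  [terminal]
6. n7.depth = "yx"  [terminal]
7. n8.mk = "uv"  [terminal]
8. n5.depth = 19  [19]
9. n3.wid = "ruq"  ["r" ++ g.tag]
10. n3.hot = 17  [17]
11. n3.val = "nv"  ["nv"]
12. n9.tag = "px"  [terminal]
13. n2.idx = 9  [E.lim + 4]
14. n2.off = true  [S.hot > 16]
15. n2.env = -2  [len(S.val) - 4]
16. n1.depth = true  [E.env > -3]
17. n10.idx = 2  [2]
18. n11.wid = "kp"  ["kp"]
19. n12.lim = -1  [-1]
20. n13.lim = 0  [E₀.lim + 1]
21. n14.tag = "mx"  [terminal]
22. n13.idx = -4  [len(g.tag) - 6]
23. n13.off = false  [E.lim > 0]
24. n13.env = 12  [12]
25. n15.tag = "uv"  [terminal]
26. n12.idx = 6  [E₁.idx + 10]
27. n12.off = false  [E₁.off == true]
28. n12.env = 30  [E₀.lim + 31]
29. n16.tag = "rx"  [terminal]
30. n11.depth = -6  [E.env - 36]
31. n17.mk = "nn"  [terminal]
32. n10.cnt = "pnn"  ["p" ++ d.mk]
33. n10.pre = -1  [A.depth + C.idx + 3]
34. n10.tag = 12  [C.idx + 10]
35. n19.tag = "uu"  [terminal]
36. n20.mk = "ww"  [terminal]
37. n18.wid = "rww"  ["r" ++ d.mk]
38. n18.hot = 21  [21]
39. n18.val = "uuk"  [g.tag ++ "k"]
40. n0.wid = "pnn"  [if B.depth then C.cnt else "r"]
41. n0.hot = 28  [28]
42. n0.val = "pnnuuk"  [C.cnt ++ S₁.val]

"pnn"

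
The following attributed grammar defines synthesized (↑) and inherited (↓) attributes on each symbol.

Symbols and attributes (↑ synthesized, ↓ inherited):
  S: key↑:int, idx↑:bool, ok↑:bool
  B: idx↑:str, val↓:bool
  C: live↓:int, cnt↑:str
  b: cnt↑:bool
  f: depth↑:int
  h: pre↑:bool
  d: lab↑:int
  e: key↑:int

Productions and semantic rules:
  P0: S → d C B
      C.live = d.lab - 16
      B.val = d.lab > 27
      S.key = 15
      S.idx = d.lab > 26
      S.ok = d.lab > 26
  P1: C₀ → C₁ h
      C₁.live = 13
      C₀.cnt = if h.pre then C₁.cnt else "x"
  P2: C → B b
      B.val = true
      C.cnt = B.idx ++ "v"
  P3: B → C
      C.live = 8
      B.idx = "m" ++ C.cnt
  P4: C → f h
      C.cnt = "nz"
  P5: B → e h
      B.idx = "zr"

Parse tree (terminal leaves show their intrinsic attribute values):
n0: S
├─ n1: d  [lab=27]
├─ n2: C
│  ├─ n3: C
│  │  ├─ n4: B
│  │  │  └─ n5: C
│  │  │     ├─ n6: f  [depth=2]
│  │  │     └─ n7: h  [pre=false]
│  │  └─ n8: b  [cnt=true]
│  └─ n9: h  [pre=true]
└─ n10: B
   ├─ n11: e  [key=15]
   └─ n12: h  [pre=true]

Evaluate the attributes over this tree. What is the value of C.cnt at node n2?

1. n1.lab = 27  [terminal]
2. n2.live = 11  [d.lab - 16]
3. n3.live = 13  [13]
4. n4.val = true  [true]
5. n5.live = 8  [8]
6. n6.depth = 2  [terminal]
7. n7.pre = false  [terminal]
8. n5.cnt = "nz"  ["nz"]
9. n4.idx = "mnz"  ["m" ++ C.cnt]
10. n8.cnt = true  [terminal]
11. n3.cnt = "mnzv"  [B.idx ++ "v"]
12. n9.pre = true  [terminal]
13. n2.cnt = "mnzv"  [if h.pre then C₁.cnt else "x"]
14. n10.val = false  [d.lab > 27]
15. n11.key = 15  [terminal]
16. n12.pre = true  [terminal]
17. n10.idx = "zr"  ["zr"]
18. n0.key = 15  [15]
19. n0.idx = true  [d.lab > 26]
20. n0.ok = true  [d.lab > 26]

"mnzv"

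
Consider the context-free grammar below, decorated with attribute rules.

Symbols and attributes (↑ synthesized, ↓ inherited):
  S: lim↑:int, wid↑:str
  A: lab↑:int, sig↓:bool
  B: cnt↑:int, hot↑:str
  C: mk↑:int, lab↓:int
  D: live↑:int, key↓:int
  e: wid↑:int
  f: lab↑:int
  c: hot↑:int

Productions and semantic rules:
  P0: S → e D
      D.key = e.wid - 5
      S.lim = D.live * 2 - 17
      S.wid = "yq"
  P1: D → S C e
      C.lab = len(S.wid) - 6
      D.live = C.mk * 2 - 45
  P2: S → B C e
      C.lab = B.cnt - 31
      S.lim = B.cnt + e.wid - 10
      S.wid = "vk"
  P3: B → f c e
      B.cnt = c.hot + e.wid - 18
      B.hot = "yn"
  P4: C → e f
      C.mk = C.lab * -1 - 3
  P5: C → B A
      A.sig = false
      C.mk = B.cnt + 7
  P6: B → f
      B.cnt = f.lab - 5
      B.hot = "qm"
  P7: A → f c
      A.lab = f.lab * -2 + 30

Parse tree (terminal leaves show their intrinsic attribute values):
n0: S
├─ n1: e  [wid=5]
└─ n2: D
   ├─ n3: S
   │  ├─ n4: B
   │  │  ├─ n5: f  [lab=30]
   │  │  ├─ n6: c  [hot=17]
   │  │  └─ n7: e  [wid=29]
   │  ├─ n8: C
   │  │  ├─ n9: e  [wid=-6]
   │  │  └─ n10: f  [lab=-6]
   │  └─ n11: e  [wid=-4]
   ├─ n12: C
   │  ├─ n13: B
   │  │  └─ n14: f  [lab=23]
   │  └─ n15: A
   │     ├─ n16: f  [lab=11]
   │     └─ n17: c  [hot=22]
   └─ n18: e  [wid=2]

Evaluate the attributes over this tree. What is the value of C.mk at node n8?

1. n1.wid = 5  [terminal]
2. n2.key = 0  [e.wid - 5]
3. n5.lab = 30  [terminal]
4. n6.hot = 17  [terminal]
5. n7.wid = 29  [terminal]
6. n4.cnt = 28  [c.hot + e.wid - 18]
7. n4.hot = "yn"  ["yn"]
8. n8.lab = -3  [B.cnt - 31]
9. n9.wid = -6  [terminal]
10. n10.lab = -6  [terminal]
11. n8.mk = 0  [C.lab * -1 - 3]
12. n11.wid = -4  [terminal]
13. n3.lim = 14  [B.cnt + e.wid - 10]
14. n3.wid = "vk"  ["vk"]
15. n12.lab = -4  [len(S.wid) - 6]
16. n14.lab = 23  [terminal]
17. n13.cnt = 18  [f.lab - 5]
18. n13.hot = "qm"  ["qm"]
19. n15.sig = false  [false]
20. n16.lab = 11  [terminal]
21. n17.hot = 22  [terminal]
22. n15.lab = 8  [f.lab * -2 + 30]
23. n12.mk = 25  [B.cnt + 7]
24. n18.wid = 2  [terminal]
25. n2.live = 5  [C.mk * 2 - 45]
26. n0.lim = -7  [D.live * 2 - 17]
27. n0.wid = "yq"  ["yq"]

0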